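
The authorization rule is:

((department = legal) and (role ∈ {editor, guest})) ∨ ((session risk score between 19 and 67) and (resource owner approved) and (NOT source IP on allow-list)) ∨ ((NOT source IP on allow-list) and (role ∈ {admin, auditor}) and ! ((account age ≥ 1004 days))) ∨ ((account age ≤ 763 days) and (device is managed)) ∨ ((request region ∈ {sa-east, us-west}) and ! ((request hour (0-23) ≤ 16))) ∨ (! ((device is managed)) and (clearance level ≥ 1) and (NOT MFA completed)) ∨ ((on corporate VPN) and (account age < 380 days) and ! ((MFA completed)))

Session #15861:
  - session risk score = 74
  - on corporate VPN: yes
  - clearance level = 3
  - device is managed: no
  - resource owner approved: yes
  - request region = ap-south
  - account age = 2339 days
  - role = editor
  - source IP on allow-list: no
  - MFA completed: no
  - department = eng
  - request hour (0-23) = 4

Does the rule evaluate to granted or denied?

Atomic conditions:
  department = legal: eng == legal is false
  role ∈ {editor, guest}: editor is in the set → true
  session risk score between 19 and 67: 74 in [19, 67] is false
  resource owner approved: yes → true
  NOT source IP on allow-list: no → true
  role ∈ {admin, auditor}: editor is not in the set → false
  account age ≥ 1004 days: 2339 ≥ 1004 is true
  account age ≤ 763 days: 2339 ≤ 763 is false
  device is managed: no → false
  request region ∈ {sa-east, us-west}: ap-south is not in the set → false
  request hour (0-23) ≤ 16: 4 ≤ 16 is true
  clearance level ≥ 1: 3 ≥ 1 is true
  NOT MFA completed: no → true
  on corporate VPN: yes → true
  account age < 380 days: 2339 < 380 is false
  MFA completed: no → false
Combine:
[1] false AND true = false
[2] false AND true AND true = false
[3.3] NOT true = false
[3] true AND false AND false = false
[4] false AND false = false
[5.2] NOT true = false
[5] false AND false = false
[6.1] NOT false = true
[6] true AND true AND true = true
[7.3] NOT false = true
[7] true AND false AND true = false
[root] false OR false OR false OR false OR false OR true OR false = true
Overall: true → granted

Granted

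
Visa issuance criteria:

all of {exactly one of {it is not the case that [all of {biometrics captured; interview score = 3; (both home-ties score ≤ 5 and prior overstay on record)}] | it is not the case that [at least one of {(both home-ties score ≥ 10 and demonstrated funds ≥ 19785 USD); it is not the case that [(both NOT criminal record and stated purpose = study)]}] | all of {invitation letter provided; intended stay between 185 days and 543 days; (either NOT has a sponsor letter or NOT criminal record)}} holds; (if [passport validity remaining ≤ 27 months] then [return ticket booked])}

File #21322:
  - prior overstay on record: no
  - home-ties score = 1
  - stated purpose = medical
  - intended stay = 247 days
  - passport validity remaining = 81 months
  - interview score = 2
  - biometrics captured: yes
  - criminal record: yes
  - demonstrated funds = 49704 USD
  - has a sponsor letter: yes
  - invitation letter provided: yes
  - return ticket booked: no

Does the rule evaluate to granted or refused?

Granted

Atomic conditions:
  biometrics captured: yes → true
  interview score = 3: 2 == 3 is false
  home-ties score ≤ 5: 1 ≤ 5 is true
  prior overstay on record: no → false
  home-ties score ≥ 10: 1 ≥ 10 is false
  demonstrated funds ≥ 19785 USD: 49704 ≥ 19785 is true
  NOT criminal record: yes → false
  stated purpose = study: medical == study is false
  invitation letter provided: yes → true
  intended stay between 185 days and 543 days: 247 in [185, 543] is true
  NOT has a sponsor letter: yes → false
  passport validity remaining ≤ 27 months: 81 ≤ 27 is false
  return ticket booked: no → false
Combine:
[1.1.1.3] true AND false = false
[1.1.1] true AND false AND false = false
[1.1] NOT false = true
[1.2.1.1] false AND true = false
[1.2.1.2.1] false AND false = false
[1.2.1.2] NOT false = true
[1.2.1] false OR true = true
[1.2] NOT true = false
[1.3.3] false OR false = false
[1.3] true AND true AND false = false
[1] exactly-one(true, false, false) = true
[2] false → false (antecedent false ⇒ implication holds) = true
[root] true AND true = true
Overall: true → granted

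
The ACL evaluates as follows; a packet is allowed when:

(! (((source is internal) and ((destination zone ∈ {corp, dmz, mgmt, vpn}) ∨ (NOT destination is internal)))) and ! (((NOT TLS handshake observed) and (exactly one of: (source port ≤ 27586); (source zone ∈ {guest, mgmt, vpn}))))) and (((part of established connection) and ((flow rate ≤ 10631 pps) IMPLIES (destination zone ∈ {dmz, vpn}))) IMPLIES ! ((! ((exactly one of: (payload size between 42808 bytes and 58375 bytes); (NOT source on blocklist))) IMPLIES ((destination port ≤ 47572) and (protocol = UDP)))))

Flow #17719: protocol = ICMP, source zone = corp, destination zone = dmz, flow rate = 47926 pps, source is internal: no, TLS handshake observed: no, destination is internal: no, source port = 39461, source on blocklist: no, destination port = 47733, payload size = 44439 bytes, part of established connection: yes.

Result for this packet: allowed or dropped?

Allowed

Atomic conditions:
  source is internal: no → false
  destination zone ∈ {corp, dmz, mgmt, vpn}: dmz is in the set → true
  NOT destination is internal: no → true
  NOT TLS handshake observed: no → true
  source port ≤ 27586: 39461 ≤ 27586 is false
  source zone ∈ {guest, mgmt, vpn}: corp is not in the set → false
  part of established connection: yes → true
  flow rate ≤ 10631 pps: 47926 ≤ 10631 is false
  destination zone ∈ {dmz, vpn}: dmz is in the set → true
  payload size between 42808 bytes and 58375 bytes: 44439 in [42808, 58375] is true
  NOT source on blocklist: no → true
  destination port ≤ 47572: 47733 ≤ 47572 is false
  protocol = UDP: ICMP == UDP is false
Combine:
[1.1.1.2] true OR true = true
[1.1.1] false AND true = false
[1.1] NOT false = true
[1.2.1.2] exactly-one(false, false) = false
[1.2.1] true AND false = false
[1.2] NOT false = true
[1] true AND true = true
[2.1.2] false → true (antecedent false ⇒ implication holds) = true
[2.1] true AND true = true
[2.2.1.1.1] exactly-one(true, true) = false
[2.2.1.1] NOT false = true
[2.2.1.2] false AND false = false
[2.2.1] true → false = false
[2.2] NOT false = true
[2] true → true = true
[root] true AND true = true
Overall: true → allowed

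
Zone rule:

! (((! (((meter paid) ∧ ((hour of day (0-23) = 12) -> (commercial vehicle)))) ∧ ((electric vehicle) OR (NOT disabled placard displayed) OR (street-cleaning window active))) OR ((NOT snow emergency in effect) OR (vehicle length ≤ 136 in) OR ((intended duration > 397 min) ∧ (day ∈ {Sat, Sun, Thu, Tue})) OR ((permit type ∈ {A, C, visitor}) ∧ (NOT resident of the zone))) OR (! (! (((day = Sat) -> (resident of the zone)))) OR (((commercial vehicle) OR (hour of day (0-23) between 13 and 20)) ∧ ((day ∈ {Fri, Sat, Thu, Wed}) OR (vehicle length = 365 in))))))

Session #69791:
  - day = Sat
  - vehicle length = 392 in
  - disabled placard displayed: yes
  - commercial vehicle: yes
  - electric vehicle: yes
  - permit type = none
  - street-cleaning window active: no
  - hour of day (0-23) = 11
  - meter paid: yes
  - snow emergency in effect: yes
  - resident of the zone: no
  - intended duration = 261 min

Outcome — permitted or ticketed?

Atomic conditions:
  meter paid: yes → true
  hour of day (0-23) = 12: 11 == 12 is false
  commercial vehicle: yes → true
  electric vehicle: yes → true
  NOT disabled placard displayed: yes → false
  street-cleaning window active: no → false
  NOT snow emergency in effect: yes → false
  vehicle length ≤ 136 in: 392 ≤ 136 is false
  intended duration > 397 min: 261 > 397 is false
  day ∈ {Sat, Sun, Thu, Tue}: Sat is in the set → true
  permit type ∈ {A, C, visitor}: none is not in the set → false
  NOT resident of the zone: no → true
  day = Sat: Sat == Sat is true
  resident of the zone: no → false
  hour of day (0-23) between 13 and 20: 11 in [13, 20] is false
  day ∈ {Fri, Sat, Thu, Wed}: Sat is in the set → true
  vehicle length = 365 in: 392 == 365 is false
Combine:
[1.1.1.1.2] false → true (antecedent false ⇒ implication holds) = true
[1.1.1.1] true AND true = true
[1.1.1] NOT true = false
[1.1.2] true OR false OR false = true
[1.1] false AND true = false
[1.2.3] false AND true = false
[1.2.4] false AND true = false
[1.2] false OR false OR false OR false = false
[1.3.1.1.1] true → false = false
[1.3.1.1] NOT false = true
[1.3.1] NOT true = false
[1.3.2.1] true OR false = true
[1.3.2.2] true OR false = true
[1.3.2] true AND true = true
[1.3] false OR true = true
[1] false OR false OR true = true
[root] NOT true = false
Overall: false → ticketed

Ticketed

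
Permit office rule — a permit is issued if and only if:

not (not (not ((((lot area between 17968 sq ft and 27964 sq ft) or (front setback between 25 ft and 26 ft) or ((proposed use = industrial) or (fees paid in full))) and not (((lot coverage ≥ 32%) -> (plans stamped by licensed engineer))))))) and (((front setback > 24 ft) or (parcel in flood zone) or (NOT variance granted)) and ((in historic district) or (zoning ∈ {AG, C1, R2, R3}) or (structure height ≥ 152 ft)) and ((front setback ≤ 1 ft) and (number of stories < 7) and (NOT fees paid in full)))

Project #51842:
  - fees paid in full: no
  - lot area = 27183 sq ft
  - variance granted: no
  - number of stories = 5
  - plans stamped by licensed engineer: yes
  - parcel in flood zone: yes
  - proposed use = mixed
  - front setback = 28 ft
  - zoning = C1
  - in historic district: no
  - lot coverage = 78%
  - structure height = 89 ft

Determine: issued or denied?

Atomic conditions:
  lot area between 17968 sq ft and 27964 sq ft: 27183 in [17968, 27964] is true
  front setback between 25 ft and 26 ft: 28 in [25, 26] is false
  proposed use = industrial: mixed == industrial is false
  fees paid in full: no → false
  lot coverage ≥ 32%: 78 ≥ 32 is true
  plans stamped by licensed engineer: yes → true
  front setback > 24 ft: 28 > 24 is true
  parcel in flood zone: yes → true
  NOT variance granted: no → true
  in historic district: no → false
  zoning ∈ {AG, C1, R2, R3}: C1 is in the set → true
  structure height ≥ 152 ft: 89 ≥ 152 is false
  front setback ≤ 1 ft: 28 ≤ 1 is false
  number of stories < 7: 5 < 7 is true
  NOT fees paid in full: no → true
Combine:
[1.1.1.1.1.3] false OR false = false
[1.1.1.1.1] true OR false OR false = true
[1.1.1.1.2.1] true → true = true
[1.1.1.1.2] NOT true = false
[1.1.1.1] true AND false = false
[1.1.1] NOT false = true
[1.1] NOT true = false
[1] NOT false = true
[2.1] true OR true OR true = true
[2.2] false OR true OR false = true
[2.3] false AND true AND true = false
[2] true AND true AND false = false
[root] true AND false = false
Overall: false → denied

Denied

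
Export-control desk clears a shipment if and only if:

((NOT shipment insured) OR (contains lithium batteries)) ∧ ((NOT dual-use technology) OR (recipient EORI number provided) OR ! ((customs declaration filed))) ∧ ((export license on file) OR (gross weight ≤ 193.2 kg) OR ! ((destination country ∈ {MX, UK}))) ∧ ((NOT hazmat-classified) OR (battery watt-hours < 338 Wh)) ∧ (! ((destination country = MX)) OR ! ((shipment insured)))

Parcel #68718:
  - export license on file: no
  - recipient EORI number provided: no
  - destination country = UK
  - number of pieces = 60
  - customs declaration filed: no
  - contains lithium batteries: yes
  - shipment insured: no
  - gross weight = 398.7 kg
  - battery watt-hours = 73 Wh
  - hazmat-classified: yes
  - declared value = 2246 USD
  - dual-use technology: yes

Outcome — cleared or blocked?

Blocked

Atomic conditions:
  NOT shipment insured: no → true
  contains lithium batteries: yes → true
  NOT dual-use technology: yes → false
  recipient EORI number provided: no → false
  customs declaration filed: no → false
  export license on file: no → false
  gross weight ≤ 193.2 kg: 398.7 ≤ 193.2 is false
  destination country ∈ {MX, UK}: UK is in the set → true
  NOT hazmat-classified: yes → false
  battery watt-hours < 338 Wh: 73 < 338 is true
  destination country = MX: UK == MX is false
  shipment insured: no → false
Combine:
[1] true OR true = true
[2.3] NOT false = true
[2] false OR false OR true = true
[3.3] NOT true = false
[3] false OR false OR false = false
[4] false OR true = true
[5.1] NOT false = true
[5.2] NOT false = true
[5] true OR true = true
[root] true AND true AND false AND true AND true = false
Overall: false → blocked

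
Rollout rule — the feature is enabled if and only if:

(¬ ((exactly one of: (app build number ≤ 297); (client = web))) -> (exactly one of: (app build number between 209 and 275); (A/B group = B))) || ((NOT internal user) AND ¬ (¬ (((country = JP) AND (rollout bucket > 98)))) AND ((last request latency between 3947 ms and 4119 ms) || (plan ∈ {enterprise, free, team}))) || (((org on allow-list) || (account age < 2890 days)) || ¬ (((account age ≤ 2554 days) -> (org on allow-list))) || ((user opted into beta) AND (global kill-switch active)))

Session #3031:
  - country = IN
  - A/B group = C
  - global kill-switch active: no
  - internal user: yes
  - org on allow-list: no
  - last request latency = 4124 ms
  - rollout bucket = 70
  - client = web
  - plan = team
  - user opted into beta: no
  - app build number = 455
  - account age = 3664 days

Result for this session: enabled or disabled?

Atomic conditions:
  app build number ≤ 297: 455 ≤ 297 is false
  client = web: web == web is true
  app build number between 209 and 275: 455 in [209, 275] is false
  A/B group = B: C == B is false
  NOT internal user: yes → false
  country = JP: IN == JP is false
  rollout bucket > 98: 70 > 98 is false
  last request latency between 3947 ms and 4119 ms: 4124 in [3947, 4119] is false
  plan ∈ {enterprise, free, team}: team is in the set → true
  org on allow-list: no → false
  account age < 2890 days: 3664 < 2890 is false
  account age ≤ 2554 days: 3664 ≤ 2554 is false
  user opted into beta: no → false
  global kill-switch active: no → false
Combine:
[1.1.1] exactly-one(false, true) = true
[1.1] NOT true = false
[1.2] exactly-one(false, false) = false
[1] false → false (antecedent false ⇒ implication holds) = true
[2.2.1.1] false AND false = false
[2.2.1] NOT false = true
[2.2] NOT true = false
[2.3] false OR true = true
[2] false AND false AND true = false
[3.1] false OR false = false
[3.2.1] false → false (antecedent false ⇒ implication holds) = true
[3.2] NOT true = false
[3.3] false AND false = false
[3] false OR false OR false = false
[root] true OR false OR false = true
Overall: true → enabled

Enabled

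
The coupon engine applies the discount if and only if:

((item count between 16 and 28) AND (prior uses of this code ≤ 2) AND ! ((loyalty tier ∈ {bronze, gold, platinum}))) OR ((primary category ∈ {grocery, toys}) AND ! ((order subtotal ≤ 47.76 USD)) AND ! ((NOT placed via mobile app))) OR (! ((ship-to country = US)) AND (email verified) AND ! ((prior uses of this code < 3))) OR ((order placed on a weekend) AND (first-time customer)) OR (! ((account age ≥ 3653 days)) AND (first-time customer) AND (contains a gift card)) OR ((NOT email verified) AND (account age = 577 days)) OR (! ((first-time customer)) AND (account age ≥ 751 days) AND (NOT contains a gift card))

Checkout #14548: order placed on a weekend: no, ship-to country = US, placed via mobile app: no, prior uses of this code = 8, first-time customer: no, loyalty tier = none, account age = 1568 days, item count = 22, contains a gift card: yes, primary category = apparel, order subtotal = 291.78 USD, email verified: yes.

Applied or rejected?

Rejected

Atomic conditions:
  item count between 16 and 28: 22 in [16, 28] is true
  prior uses of this code ≤ 2: 8 ≤ 2 is false
  loyalty tier ∈ {bronze, gold, platinum}: none is not in the set → false
  primary category ∈ {grocery, toys}: apparel is not in the set → false
  order subtotal ≤ 47.76 USD: 291.78 ≤ 47.76 is false
  NOT placed via mobile app: no → true
  ship-to country = US: US == US is true
  email verified: yes → true
  prior uses of this code < 3: 8 < 3 is false
  order placed on a weekend: no → false
  first-time customer: no → false
  account age ≥ 3653 days: 1568 ≥ 3653 is false
  contains a gift card: yes → true
  NOT email verified: yes → false
  account age = 577 days: 1568 == 577 is false
  account age ≥ 751 days: 1568 ≥ 751 is true
  NOT contains a gift card: yes → false
Combine:
[1.3] NOT false = true
[1] true AND false AND true = false
[2.2] NOT false = true
[2.3] NOT true = false
[2] false AND true AND false = false
[3.1] NOT true = false
[3.3] NOT false = true
[3] false AND true AND true = false
[4] false AND false = false
[5.1] NOT false = true
[5] true AND false AND true = false
[6] false AND false = false
[7.1] NOT false = true
[7] true AND true AND false = false
[root] false OR false OR false OR false OR false OR false OR false = false
Overall: false → rejected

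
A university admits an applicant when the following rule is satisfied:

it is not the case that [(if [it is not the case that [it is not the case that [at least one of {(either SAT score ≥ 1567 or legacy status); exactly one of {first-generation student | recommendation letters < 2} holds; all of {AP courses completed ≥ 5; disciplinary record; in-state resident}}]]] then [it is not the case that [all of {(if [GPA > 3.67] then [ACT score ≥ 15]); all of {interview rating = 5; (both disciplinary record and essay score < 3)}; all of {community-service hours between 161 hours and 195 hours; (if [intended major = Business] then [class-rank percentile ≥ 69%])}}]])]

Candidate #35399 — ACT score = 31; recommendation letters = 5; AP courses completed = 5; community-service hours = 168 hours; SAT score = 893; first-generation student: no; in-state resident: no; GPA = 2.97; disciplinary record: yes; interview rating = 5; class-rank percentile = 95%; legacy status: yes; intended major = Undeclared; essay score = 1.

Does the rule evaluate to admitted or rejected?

Atomic conditions:
  SAT score ≥ 1567: 893 ≥ 1567 is false
  legacy status: yes → true
  first-generation student: no → false
  recommendation letters < 2: 5 < 2 is false
  AP courses completed ≥ 5: 5 ≥ 5 is true
  disciplinary record: yes → true
  in-state resident: no → false
  GPA > 3.67: 2.97 > 3.67 is false
  ACT score ≥ 15: 31 ≥ 15 is true
  interview rating = 5: 5 == 5 is true
  essay score < 3: 1 < 3 is true
  community-service hours between 161 hours and 195 hours: 168 in [161, 195] is true
  intended major = Business: Undeclared == Business is false
  class-rank percentile ≥ 69%: 95 ≥ 69 is true
Combine:
[1.1.1.1.1] false OR true = true
[1.1.1.1.2] exactly-one(false, false) = false
[1.1.1.1.3] true AND true AND false = false
[1.1.1.1] true OR false OR false = true
[1.1.1] NOT true = false
[1.1] NOT false = true
[1.2.1.1] false → true (antecedent false ⇒ implication holds) = true
[1.2.1.2.2] true AND true = true
[1.2.1.2] true AND true = true
[1.2.1.3.2] false → true (antecedent false ⇒ implication holds) = true
[1.2.1.3] true AND true = true
[1.2.1] true AND true AND true = true
[1.2] NOT true = false
[1] true → false = false
[root] NOT false = true
Overall: true → admitted

Admitted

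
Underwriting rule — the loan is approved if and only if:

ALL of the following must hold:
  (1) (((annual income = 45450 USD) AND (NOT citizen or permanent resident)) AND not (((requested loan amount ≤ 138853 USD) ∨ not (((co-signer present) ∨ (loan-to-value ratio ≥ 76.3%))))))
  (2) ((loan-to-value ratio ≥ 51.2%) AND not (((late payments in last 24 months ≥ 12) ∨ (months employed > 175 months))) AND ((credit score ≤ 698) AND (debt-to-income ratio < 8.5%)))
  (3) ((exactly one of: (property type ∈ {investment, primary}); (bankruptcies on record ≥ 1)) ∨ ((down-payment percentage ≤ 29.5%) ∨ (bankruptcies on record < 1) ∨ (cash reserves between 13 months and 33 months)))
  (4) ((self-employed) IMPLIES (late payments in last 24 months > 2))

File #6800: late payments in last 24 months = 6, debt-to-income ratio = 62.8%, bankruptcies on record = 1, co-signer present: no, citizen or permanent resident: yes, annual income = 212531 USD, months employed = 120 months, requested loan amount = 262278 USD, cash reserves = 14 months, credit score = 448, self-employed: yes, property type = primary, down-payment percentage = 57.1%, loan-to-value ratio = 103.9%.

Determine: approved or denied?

Atomic conditions:
  annual income = 45450 USD: 212531 == 45450 is false
  NOT citizen or permanent resident: yes → false
  requested loan amount ≤ 138853 USD: 262278 ≤ 138853 is false
  co-signer present: no → false
  loan-to-value ratio ≥ 76.3%: 103.9 ≥ 76.3 is true
  loan-to-value ratio ≥ 51.2%: 103.9 ≥ 51.2 is true
  late payments in last 24 months ≥ 12: 6 ≥ 12 is false
  months employed > 175 months: 120 > 175 is false
  credit score ≤ 698: 448 ≤ 698 is true
  debt-to-income ratio < 8.5%: 62.8 < 8.5 is false
  property type ∈ {investment, primary}: primary is in the set → true
  bankruptcies on record ≥ 1: 1 ≥ 1 is true
  down-payment percentage ≤ 29.5%: 57.1 ≤ 29.5 is false
  bankruptcies on record < 1: 1 < 1 is false
  cash reserves between 13 months and 33 months: 14 in [13, 33] is true
  self-employed: yes → true
  late payments in last 24 months > 2: 6 > 2 is true
Combine:
[1.1] false AND false = false
[1.2.1.2.1] false OR true = true
[1.2.1.2] NOT true = false
[1.2.1] false OR false = false
[1.2] NOT false = true
[1] false AND true = false
[2.2.1] false OR false = false
[2.2] NOT false = true
[2.3] true AND false = false
[2] true AND true AND false = false
[3.1] exactly-one(true, true) = false
[3.2] false OR false OR true = true
[3] false OR true = true
[4] true → true = true
[root] false AND false AND true AND true = false
Overall: false → denied

Denied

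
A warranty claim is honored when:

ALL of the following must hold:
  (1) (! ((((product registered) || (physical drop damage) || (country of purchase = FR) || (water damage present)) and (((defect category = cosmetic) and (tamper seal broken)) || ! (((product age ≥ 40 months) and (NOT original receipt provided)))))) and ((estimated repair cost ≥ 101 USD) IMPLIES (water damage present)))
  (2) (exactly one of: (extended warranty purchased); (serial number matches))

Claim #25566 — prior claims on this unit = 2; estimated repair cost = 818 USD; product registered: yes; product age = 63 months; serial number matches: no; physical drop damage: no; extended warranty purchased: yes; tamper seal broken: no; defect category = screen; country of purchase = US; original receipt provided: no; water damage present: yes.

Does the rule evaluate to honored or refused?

Honored

Atomic conditions:
  product registered: yes → true
  physical drop damage: no → false
  country of purchase = FR: US == FR is false
  water damage present: yes → true
  defect category = cosmetic: screen == cosmetic is false
  tamper seal broken: no → false
  product age ≥ 40 months: 63 ≥ 40 is true
  NOT original receipt provided: no → true
  estimated repair cost ≥ 101 USD: 818 ≥ 101 is true
  extended warranty purchased: yes → true
  serial number matches: no → false
Combine:
[1.1.1.1] true OR false OR false OR true = true
[1.1.1.2.1] false AND false = false
[1.1.1.2.2.1] true AND true = true
[1.1.1.2.2] NOT true = false
[1.1.1.2] false OR false = false
[1.1.1] true AND false = false
[1.1] NOT false = true
[1.2] true → true = true
[1] true AND true = true
[2] exactly-one(true, false) = true
[root] true AND true = true
Overall: true → honored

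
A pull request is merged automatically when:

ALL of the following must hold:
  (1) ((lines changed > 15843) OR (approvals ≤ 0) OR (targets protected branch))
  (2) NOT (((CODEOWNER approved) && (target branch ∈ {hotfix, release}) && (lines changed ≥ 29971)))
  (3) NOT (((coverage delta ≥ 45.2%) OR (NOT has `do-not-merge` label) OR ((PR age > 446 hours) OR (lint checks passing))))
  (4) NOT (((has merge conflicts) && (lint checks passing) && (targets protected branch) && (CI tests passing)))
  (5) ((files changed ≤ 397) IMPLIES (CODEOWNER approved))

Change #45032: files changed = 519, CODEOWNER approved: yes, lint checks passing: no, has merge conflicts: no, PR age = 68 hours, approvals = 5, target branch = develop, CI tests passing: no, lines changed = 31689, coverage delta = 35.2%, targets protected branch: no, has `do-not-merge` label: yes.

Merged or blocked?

Atomic conditions:
  lines changed > 15843: 31689 > 15843 is true
  approvals ≤ 0: 5 ≤ 0 is false
  targets protected branch: no → false
  CODEOWNER approved: yes → true
  target branch ∈ {hotfix, release}: develop is not in the set → false
  lines changed ≥ 29971: 31689 ≥ 29971 is true
  coverage delta ≥ 45.2%: 35.2 ≥ 45.2 is false
  NOT has `do-not-merge` label: yes → false
  PR age > 446 hours: 68 > 446 is false
  lint checks passing: no → false
  has merge conflicts: no → false
  CI tests passing: no → false
  files changed ≤ 397: 519 ≤ 397 is false
Combine:
[1] true OR false OR false = true
[2.1] true AND false AND true = false
[2] NOT false = true
[3.1.3] false OR false = false
[3.1] false OR false OR false = false
[3] NOT false = true
[4.1] false AND false AND false AND false = false
[4] NOT false = true
[5] false → true (antecedent false ⇒ implication holds) = true
[root] true AND true AND true AND true AND true = true
Overall: true → merged

Merged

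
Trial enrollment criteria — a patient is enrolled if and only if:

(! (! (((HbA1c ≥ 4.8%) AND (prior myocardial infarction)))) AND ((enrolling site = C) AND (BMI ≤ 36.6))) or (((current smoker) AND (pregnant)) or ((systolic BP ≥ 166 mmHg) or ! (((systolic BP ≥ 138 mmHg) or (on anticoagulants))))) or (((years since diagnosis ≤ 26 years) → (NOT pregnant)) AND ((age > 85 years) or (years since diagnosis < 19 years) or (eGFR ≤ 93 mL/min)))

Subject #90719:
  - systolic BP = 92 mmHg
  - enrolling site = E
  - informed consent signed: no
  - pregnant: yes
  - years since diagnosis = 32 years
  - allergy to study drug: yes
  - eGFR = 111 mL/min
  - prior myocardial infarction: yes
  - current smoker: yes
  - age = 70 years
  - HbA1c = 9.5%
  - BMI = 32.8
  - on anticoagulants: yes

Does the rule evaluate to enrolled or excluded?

Atomic conditions:
  HbA1c ≥ 4.8%: 9.5 ≥ 4.8 is true
  prior myocardial infarction: yes → true
  enrolling site = C: E == C is false
  BMI ≤ 36.6: 32.8 ≤ 36.6 is true
  current smoker: yes → true
  pregnant: yes → true
  systolic BP ≥ 166 mmHg: 92 ≥ 166 is false
  systolic BP ≥ 138 mmHg: 92 ≥ 138 is false
  on anticoagulants: yes → true
  years since diagnosis ≤ 26 years: 32 ≤ 26 is false
  NOT pregnant: yes → false
  age > 85 years: 70 > 85 is false
  years since diagnosis < 19 years: 32 < 19 is false
  eGFR ≤ 93 mL/min: 111 ≤ 93 is false
Combine:
[1.1.1.1] true AND true = true
[1.1.1] NOT true = false
[1.1] NOT false = true
[1.2] false AND true = false
[1] true AND false = false
[2.1] true AND true = true
[2.2.2.1] false OR true = true
[2.2.2] NOT true = false
[2.2] false OR false = false
[2] true OR false = true
[3.1] false → false (antecedent false ⇒ implication holds) = true
[3.2] false OR false OR false = false
[3] true AND false = false
[root] false OR true OR false = true
Overall: true → enrolled

Enrolled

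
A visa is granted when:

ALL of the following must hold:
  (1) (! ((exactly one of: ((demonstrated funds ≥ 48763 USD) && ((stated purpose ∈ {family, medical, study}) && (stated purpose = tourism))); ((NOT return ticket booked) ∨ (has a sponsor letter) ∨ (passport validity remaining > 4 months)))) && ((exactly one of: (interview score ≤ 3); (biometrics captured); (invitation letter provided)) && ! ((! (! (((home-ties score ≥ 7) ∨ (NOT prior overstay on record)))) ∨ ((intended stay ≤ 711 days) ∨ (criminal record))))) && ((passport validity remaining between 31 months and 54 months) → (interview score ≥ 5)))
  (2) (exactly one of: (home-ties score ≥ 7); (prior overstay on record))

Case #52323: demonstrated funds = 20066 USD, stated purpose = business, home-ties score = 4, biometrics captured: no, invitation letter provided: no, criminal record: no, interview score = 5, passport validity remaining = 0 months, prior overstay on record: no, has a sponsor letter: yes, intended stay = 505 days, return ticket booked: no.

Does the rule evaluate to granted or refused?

Atomic conditions:
  demonstrated funds ≥ 48763 USD: 20066 ≥ 48763 is false
  stated purpose ∈ {family, medical, study}: business is not in the set → false
  stated purpose = tourism: business == tourism is false
  NOT return ticket booked: no → true
  has a sponsor letter: yes → true
  passport validity remaining > 4 months: 0 > 4 is false
  interview score ≤ 3: 5 ≤ 3 is false
  biometrics captured: no → false
  invitation letter provided: no → false
  home-ties score ≥ 7: 4 ≥ 7 is false
  NOT prior overstay on record: no → true
  intended stay ≤ 711 days: 505 ≤ 711 is true
  criminal record: no → false
  passport validity remaining between 31 months and 54 months: 0 in [31, 54] is false
  interview score ≥ 5: 5 ≥ 5 is true
  prior overstay on record: no → false
Combine:
[1.1.1.1.2] false AND false = false
[1.1.1.1] false AND false = false
[1.1.1.2] true OR true OR false = true
[1.1.1] exactly-one(false, true) = true
[1.1] NOT true = false
[1.2.1] exactly-one(false, false, false) = false
[1.2.2.1.1.1.1] false OR true = true
[1.2.2.1.1.1] NOT true = false
[1.2.2.1.1] NOT false = true
[1.2.2.1.2] true OR false = true
[1.2.2.1] true OR true = true
[1.2.2] NOT true = false
[1.2] false AND false = false
[1.3] false → true (antecedent false ⇒ implication holds) = true
[1] false AND false AND true = false
[2] exactly-one(false, false) = false
[root] false AND false = false
Overall: false → refused

Refused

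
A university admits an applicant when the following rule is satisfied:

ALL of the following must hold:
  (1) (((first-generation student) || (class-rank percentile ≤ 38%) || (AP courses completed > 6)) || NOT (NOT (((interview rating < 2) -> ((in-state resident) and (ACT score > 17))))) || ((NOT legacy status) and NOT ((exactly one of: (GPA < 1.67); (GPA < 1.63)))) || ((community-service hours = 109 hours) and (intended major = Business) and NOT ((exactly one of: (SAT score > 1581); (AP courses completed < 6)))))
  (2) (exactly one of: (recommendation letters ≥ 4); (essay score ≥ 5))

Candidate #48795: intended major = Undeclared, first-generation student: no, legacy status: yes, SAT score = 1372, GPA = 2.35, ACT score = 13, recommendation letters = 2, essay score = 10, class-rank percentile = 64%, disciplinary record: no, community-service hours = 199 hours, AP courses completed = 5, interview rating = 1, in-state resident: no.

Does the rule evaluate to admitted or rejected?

Rejected

Atomic conditions:
  first-generation student: no → false
  class-rank percentile ≤ 38%: 64 ≤ 38 is false
  AP courses completed > 6: 5 > 6 is false
  interview rating < 2: 1 < 2 is true
  in-state resident: no → false
  ACT score > 17: 13 > 17 is false
  NOT legacy status: yes → false
  GPA < 1.67: 2.35 < 1.67 is false
  GPA < 1.63: 2.35 < 1.63 is false
  community-service hours = 109 hours: 199 == 109 is false
  intended major = Business: Undeclared == Business is false
  SAT score > 1581: 1372 > 1581 is false
  AP courses completed < 6: 5 < 6 is true
  recommendation letters ≥ 4: 2 ≥ 4 is false
  essay score ≥ 5: 10 ≥ 5 is true
Combine:
[1.1] false OR false OR false = false
[1.2.1.1.2] false AND false = false
[1.2.1.1] true → false = false
[1.2.1] NOT false = true
[1.2] NOT true = false
[1.3.2.1] exactly-one(false, false) = false
[1.3.2] NOT false = true
[1.3] false AND true = false
[1.4.3.1] exactly-one(false, true) = true
[1.4.3] NOT true = false
[1.4] false AND false AND false = false
[1] false OR false OR false OR false = false
[2] exactly-one(false, true) = true
[root] false AND true = false
Overall: false → rejected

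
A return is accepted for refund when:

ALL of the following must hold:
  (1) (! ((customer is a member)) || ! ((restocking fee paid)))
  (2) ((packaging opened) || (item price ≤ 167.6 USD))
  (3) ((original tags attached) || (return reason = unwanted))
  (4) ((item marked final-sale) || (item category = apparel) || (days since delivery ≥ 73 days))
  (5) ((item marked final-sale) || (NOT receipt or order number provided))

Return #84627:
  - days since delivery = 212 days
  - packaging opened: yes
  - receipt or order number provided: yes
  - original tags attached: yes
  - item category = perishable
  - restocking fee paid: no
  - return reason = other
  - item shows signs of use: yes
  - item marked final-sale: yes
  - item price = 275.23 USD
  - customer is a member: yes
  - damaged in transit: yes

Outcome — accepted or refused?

Atomic conditions:
  customer is a member: yes → true
  restocking fee paid: no → false
  packaging opened: yes → true
  item price ≤ 167.6 USD: 275.23 ≤ 167.6 is false
  original tags attached: yes → true
  return reason = unwanted: other == unwanted is false
  item marked final-sale: yes → true
  item category = apparel: perishable == apparel is false
  days since delivery ≥ 73 days: 212 ≥ 73 is true
  NOT receipt or order number provided: yes → false
Combine:
[1.1] NOT true = false
[1.2] NOT false = true
[1] false OR true = true
[2] true OR false = true
[3] true OR false = true
[4] true OR false OR true = true
[5] true OR false = true
[root] true AND true AND true AND true AND true = true
Overall: true → accepted

Accepted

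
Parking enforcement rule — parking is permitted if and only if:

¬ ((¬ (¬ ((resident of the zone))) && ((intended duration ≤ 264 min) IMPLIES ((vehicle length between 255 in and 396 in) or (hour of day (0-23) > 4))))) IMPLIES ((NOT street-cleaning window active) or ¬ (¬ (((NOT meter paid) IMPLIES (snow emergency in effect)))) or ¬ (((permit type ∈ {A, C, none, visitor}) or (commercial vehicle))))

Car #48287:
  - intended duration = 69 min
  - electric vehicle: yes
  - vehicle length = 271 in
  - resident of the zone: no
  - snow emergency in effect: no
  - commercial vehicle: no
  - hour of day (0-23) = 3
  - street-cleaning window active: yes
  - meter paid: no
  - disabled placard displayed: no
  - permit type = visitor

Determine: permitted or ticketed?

Ticketed

Atomic conditions:
  resident of the zone: no → false
  intended duration ≤ 264 min: 69 ≤ 264 is true
  vehicle length between 255 in and 396 in: 271 in [255, 396] is true
  hour of day (0-23) > 4: 3 > 4 is false
  NOT street-cleaning window active: yes → false
  NOT meter paid: no → true
  snow emergency in effect: no → false
  permit type ∈ {A, C, none, visitor}: visitor is in the set → true
  commercial vehicle: no → false
Combine:
[1.1.1.1] NOT false = true
[1.1.1] NOT true = false
[1.1.2.2] true OR false = true
[1.1.2] true → true = true
[1.1] false AND true = false
[1] NOT false = true
[2.2.1.1] true → false = false
[2.2.1] NOT false = true
[2.2] NOT true = false
[2.3.1] true OR false = true
[2.3] NOT true = false
[2] false OR false OR false = false
[root] true → false = false
Overall: false → ticketed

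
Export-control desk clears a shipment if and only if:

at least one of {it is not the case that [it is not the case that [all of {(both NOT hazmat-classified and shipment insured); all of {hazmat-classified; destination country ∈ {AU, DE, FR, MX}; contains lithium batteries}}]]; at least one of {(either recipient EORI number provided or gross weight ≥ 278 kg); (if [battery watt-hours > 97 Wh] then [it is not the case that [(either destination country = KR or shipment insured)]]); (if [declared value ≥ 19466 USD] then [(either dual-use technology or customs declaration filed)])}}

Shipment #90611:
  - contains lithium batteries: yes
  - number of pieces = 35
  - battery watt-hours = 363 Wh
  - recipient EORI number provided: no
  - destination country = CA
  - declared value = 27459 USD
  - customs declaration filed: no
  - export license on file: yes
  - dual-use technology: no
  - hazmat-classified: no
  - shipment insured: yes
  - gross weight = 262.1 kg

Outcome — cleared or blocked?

Blocked

Atomic conditions:
  NOT hazmat-classified: no → true
  shipment insured: yes → true
  hazmat-classified: no → false
  destination country ∈ {AU, DE, FR, MX}: CA is not in the set → false
  contains lithium batteries: yes → true
  recipient EORI number provided: no → false
  gross weight ≥ 278 kg: 262.1 ≥ 278 is false
  battery watt-hours > 97 Wh: 363 > 97 is true
  destination country = KR: CA == KR is false
  declared value ≥ 19466 USD: 27459 ≥ 19466 is true
  dual-use technology: no → false
  customs declaration filed: no → false
Combine:
[1.1.1.1] true AND true = true
[1.1.1.2] false AND false AND true = false
[1.1.1] true AND false = false
[1.1] NOT false = true
[1] NOT true = false
[2.1] false OR false = false
[2.2.2.1] false OR true = true
[2.2.2] NOT true = false
[2.2] true → false = false
[2.3.2] false OR false = false
[2.3] true → false = false
[2] false OR false OR false = false
[root] false OR false = false
Overall: false → blocked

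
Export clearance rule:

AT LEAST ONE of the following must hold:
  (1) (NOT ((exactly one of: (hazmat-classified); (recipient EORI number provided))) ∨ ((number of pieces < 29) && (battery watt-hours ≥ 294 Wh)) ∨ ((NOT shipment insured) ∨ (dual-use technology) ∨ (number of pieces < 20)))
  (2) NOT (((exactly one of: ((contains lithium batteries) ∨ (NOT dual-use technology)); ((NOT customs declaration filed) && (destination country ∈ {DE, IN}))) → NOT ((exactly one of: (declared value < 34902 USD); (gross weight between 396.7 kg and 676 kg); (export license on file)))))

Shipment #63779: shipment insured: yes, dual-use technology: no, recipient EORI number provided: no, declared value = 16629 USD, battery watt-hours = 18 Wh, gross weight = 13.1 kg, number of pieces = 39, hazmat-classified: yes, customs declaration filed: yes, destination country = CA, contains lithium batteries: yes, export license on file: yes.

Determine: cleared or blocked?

Atomic conditions:
  hazmat-classified: yes → true
  recipient EORI number provided: no → false
  number of pieces < 29: 39 < 29 is false
  battery watt-hours ≥ 294 Wh: 18 ≥ 294 is false
  NOT shipment insured: yes → false
  dual-use technology: no → false
  number of pieces < 20: 39 < 20 is false
  contains lithium batteries: yes → true
  NOT dual-use technology: no → true
  NOT customs declaration filed: yes → false
  destination country ∈ {DE, IN}: CA is not in the set → false
  declared value < 34902 USD: 16629 < 34902 is true
  gross weight between 396.7 kg and 676 kg: 13.1 in [396.7, 676] is false
  export license on file: yes → true
Combine:
[1.1.1] exactly-one(true, false) = true
[1.1] NOT true = false
[1.2] false AND false = false
[1.3] false OR false OR false = false
[1] false OR false OR false = false
[2.1.1.1] true OR true = true
[2.1.1.2] false AND false = false
[2.1.1] exactly-one(true, false) = true
[2.1.2.1] exactly-one(true, false, true) = false
[2.1.2] NOT false = true
[2.1] true → true = true
[2] NOT true = false
[root] false OR false = false
Overall: false → blocked

Blocked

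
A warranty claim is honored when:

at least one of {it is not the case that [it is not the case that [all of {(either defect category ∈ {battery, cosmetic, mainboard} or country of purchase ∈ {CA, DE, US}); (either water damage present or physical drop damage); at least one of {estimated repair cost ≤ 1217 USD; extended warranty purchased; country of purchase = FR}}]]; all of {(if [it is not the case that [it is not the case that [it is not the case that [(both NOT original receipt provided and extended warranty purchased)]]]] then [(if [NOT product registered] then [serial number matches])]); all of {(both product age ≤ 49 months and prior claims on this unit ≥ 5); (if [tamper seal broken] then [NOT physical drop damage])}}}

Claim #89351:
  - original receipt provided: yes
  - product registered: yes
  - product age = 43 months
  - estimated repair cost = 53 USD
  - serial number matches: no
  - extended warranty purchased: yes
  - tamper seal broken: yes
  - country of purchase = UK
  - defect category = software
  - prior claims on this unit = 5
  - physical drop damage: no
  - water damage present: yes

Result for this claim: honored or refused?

Honored

Atomic conditions:
  defect category ∈ {battery, cosmetic, mainboard}: software is not in the set → false
  country of purchase ∈ {CA, DE, US}: UK is not in the set → false
  water damage present: yes → true
  physical drop damage: no → false
  estimated repair cost ≤ 1217 USD: 53 ≤ 1217 is true
  extended warranty purchased: yes → true
  country of purchase = FR: UK == FR is false
  NOT original receipt provided: yes → false
  NOT product registered: yes → false
  serial number matches: no → false
  product age ≤ 49 months: 43 ≤ 49 is true
  prior claims on this unit ≥ 5: 5 ≥ 5 is true
  tamper seal broken: yes → true
  NOT physical drop damage: no → true
Combine:
[1.1.1.1] false OR false = false
[1.1.1.2] true OR false = true
[1.1.1.3] true OR true OR false = true
[1.1.1] false AND true AND true = false
[1.1] NOT false = true
[1] NOT true = false
[2.1.1.1.1.1] false AND true = false
[2.1.1.1.1] NOT false = true
[2.1.1.1] NOT true = false
[2.1.1] NOT false = true
[2.1.2] false → false (antecedent false ⇒ implication holds) = true
[2.1] true → true = true
[2.2.1] true AND true = true
[2.2.2] true → true = true
[2.2] true AND true = true
[2] true AND true = true
[root] false OR true = true
Overall: true → honored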